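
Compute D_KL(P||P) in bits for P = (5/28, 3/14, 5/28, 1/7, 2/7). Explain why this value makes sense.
0.0000 bits

KL divergence satisfies the Gibbs inequality: D_KL(P||Q) ≥ 0 for all distributions P, Q.

D_KL(P||Q) = Σ p(x) log(p(x)/q(x))
Each term is p(x) × log_2(p(x)/p(x)) = p(x) × log_2(1) = 0, so the sum is 0.
D_KL(P||Q) = 0.0000 bits

When P = Q, the KL divergence is exactly 0, as there is no 'divergence' between identical distributions.

This non-negativity is a fundamental property: relative entropy cannot be negative because it measures how different Q is from P.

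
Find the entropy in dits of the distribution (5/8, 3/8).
0.2873 dits

Shannon entropy is H(X) = -Σ p(x) log p(x).

For P = (5/8, 3/8):
H = -5/8 × log_10(5/8) -3/8 × log_10(3/8)
H = 0.2873 dits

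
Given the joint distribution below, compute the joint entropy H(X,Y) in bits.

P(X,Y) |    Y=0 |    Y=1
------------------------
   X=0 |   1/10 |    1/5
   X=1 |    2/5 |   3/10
1.8464 bits

Joint entropy is H(X,Y) = -Σ_{x,y} p(x,y) log p(x,y).

Summing over all non-zero entries:
H(X,Y) = -[1/10·log_2(1/10) + 1/5·log_2(1/5) + 2/5·log_2(2/5) + 3/10·log_2(3/10)]
H(X,Y) = 1.8464 bits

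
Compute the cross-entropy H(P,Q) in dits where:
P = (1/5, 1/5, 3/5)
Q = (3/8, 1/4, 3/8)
0.4612 dits

Cross-entropy: H(P,Q) = -Σ p(x) log q(x)

Alternatively: H(P,Q) = H(P) + D_KL(P||Q)
H(P) = 0.4127 dits
D_KL(P||Q) = 0.0485 dits

H(P,Q) = 0.4127 + 0.0485 = 0.4612 dits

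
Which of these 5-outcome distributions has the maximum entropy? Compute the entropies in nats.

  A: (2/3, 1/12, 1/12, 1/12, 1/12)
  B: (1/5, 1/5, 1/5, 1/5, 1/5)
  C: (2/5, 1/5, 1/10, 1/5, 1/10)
B

For a discrete distribution over n outcomes, entropy is maximized by the uniform distribution.

Computing entropies:
H(A) = 1.0986 nats
H(B) = 1.6094 nats
H(C) = 1.4708 nats

The uniform distribution (where all probabilities equal 1/5) achieves the maximum entropy of log_e(5) = 1.6094 nats.

Distribution B has the highest entropy.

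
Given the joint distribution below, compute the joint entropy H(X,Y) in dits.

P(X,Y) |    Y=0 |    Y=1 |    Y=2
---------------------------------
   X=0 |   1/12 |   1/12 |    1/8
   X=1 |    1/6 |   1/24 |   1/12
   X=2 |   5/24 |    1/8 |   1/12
0.9146 dits

Joint entropy is H(X,Y) = -Σ_{x,y} p(x,y) log p(x,y).

Summing over all non-zero entries:
H(X,Y) = -[1/12·log_10(1/12) + 1/12·log_10(1/12) + 1/8·log_10(1/8) + 1/6·log_10(1/6) + 1/24·log_10(1/24) + 1/12·log_10(1/12) + 5/24·log_10(5/24) + 1/8·log_10(1/8) + 1/12·log_10(1/12)]
H(X,Y) = 0.9146 dits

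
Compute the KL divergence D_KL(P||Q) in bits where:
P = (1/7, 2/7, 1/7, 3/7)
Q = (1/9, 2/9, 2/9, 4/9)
0.0418 bits

KL divergence: D_KL(P||Q) = Σ p(x) log(p(x)/q(x))

Computing term by term:
  x=0: 1/7 × log_2[(1/7)/(1/9)] = 1/7 × 0.3626 = 0.0518
  x=1: 2/7 × log_2[(2/7)/(2/9)] = 2/7 × 0.3626 = 0.1036
  x=2: 1/7 × log_2[(1/7)/(2/9)] = 1/7 × -0.6374 = -0.0911
  x=3: 3/7 × log_2[(3/7)/(4/9)] = 3/7 × -0.0525 = -0.0225

D_KL(P||Q) = 0.0418 bits

Note: KL divergence is always non-negative and equals 0 iff P = Q.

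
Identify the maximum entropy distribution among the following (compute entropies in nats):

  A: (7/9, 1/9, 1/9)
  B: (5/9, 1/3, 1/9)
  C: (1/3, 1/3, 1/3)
C

For a discrete distribution over n outcomes, entropy is maximized by the uniform distribution.

Computing entropies:
H(A) = 0.6837 nats
H(B) = 0.9369 nats
H(C) = 1.0986 nats

The uniform distribution (where all probabilities equal 1/3) achieves the maximum entropy of log_e(3) = 1.0986 nats.

Distribution C has the highest entropy.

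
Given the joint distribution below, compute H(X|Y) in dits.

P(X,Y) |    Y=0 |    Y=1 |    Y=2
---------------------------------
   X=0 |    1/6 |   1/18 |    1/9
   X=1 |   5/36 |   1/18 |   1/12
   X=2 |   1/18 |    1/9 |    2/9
0.4418 dits

Using the chain rule: H(X|Y) = H(X,Y) - H(Y)

First, compute H(X,Y) = 0.9051 dits

Marginal P(Y) = (13/36, 2/9, 5/12)
H(Y) = 0.4633 dits

H(X|Y) = H(X,Y) - H(Y) = 0.9051 - 0.4633 = 0.4418 dits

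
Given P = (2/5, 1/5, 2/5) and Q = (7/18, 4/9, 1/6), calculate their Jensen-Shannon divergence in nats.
0.0486 nats

Jensen-Shannon divergence is:
JSD(P||Q) = 0.5 × D_KL(P||M) + 0.5 × D_KL(Q||M)
where M = 0.5 × (P + Q) is the mixture distribution.

M = 0.5 × (2/5, 1/5, 2/5) + 0.5 × (7/18, 4/9, 1/6) = (0.394444, 0.322222, 0.283333)

D_KL(P||M) = 0.0481 nats
D_KL(Q||M) = 0.0490 nats

JSD(P||Q) = 0.5 × 0.0481 + 0.5 × 0.0490 = 0.0486 nats

Unlike KL divergence, JSD is symmetric and bounded: 0 ≤ JSD ≤ log(2).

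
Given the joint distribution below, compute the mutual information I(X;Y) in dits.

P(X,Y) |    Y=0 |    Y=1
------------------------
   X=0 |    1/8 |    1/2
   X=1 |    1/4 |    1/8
0.0478 dits

Mutual information: I(X;Y) = H(X) + H(Y) - H(X,Y)

Marginals:
P(X) = (5/8, 3/8), H(X) = 0.2873 dits
P(Y) = (3/8, 5/8), H(Y) = 0.2873 dits

Joint entropy: H(X,Y) = 0.5268 dits

I(X;Y) = 0.2873 + 0.2873 - 0.5268 = 0.0478 dits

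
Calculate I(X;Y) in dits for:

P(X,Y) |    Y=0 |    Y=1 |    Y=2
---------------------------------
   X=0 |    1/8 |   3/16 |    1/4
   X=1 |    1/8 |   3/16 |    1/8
0.0058 dits

Mutual information: I(X;Y) = H(X) + H(Y) - H(X,Y)

Marginals:
P(X) = (9/16, 7/16), H(X) = 0.2976 dits
P(Y) = (1/4, 3/8, 3/8), H(Y) = 0.4700 dits

Joint entropy: H(X,Y) = 0.7618 dits

I(X;Y) = 0.2976 + 0.4700 - 0.7618 = 0.0058 dits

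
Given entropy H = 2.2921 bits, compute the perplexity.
4.8977

Perplexity is 2^H (or exp(H) for natural log).

H = 2.2921 bits
Perplexity = 2^2.2921 = 4.8977

Interpretation: The model's uncertainty is equivalent to choosing uniformly among 4.9 options.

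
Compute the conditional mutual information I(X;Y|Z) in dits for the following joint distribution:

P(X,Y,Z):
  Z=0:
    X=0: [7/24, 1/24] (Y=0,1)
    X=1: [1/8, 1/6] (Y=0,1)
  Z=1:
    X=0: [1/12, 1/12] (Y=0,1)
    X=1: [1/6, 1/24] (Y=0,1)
0.0399 dits

Conditional mutual information: I(X;Y|Z) = H(X|Z) + H(Y|Z) - H(X,Y|Z)

H(Z) = 0.2873
H(X,Z) = 0.5867 → H(X|Z) = 0.2994
H(Y,Z) = 0.5637 → H(Y|Z) = 0.2764
H(X,Y,Z) = 0.8232 → H(X,Y|Z) = 0.5359

I(X;Y|Z) = 0.2994 + 0.2764 - 0.5359 = 0.0399 dits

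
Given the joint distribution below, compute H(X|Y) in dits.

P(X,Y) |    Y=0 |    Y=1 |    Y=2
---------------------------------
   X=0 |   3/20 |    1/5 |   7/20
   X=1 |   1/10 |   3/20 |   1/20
0.2423 dits

Using the chain rule: H(X|Y) = H(X,Y) - H(Y)

First, compute H(X,Y) = 0.7116 dits

Marginal P(Y) = (1/4, 7/20, 2/5)
H(Y) = 0.4693 dits

H(X|Y) = H(X,Y) - H(Y) = 0.7116 - 0.4693 = 0.2423 dits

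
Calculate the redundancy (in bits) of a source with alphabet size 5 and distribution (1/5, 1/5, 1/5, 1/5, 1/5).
0.0000 bits

Redundancy measures how far a source is from maximum entropy:
R = H_max - H(X)

Maximum entropy for 5 symbols: H_max = log_2(5) = 2.3219 bits
Actual entropy: H(X) = 2.3219 bits
Redundancy: R = 2.3219 - 2.3219 = 0.0000 bits

This redundancy represents potential for compression: the source could be compressed by 0.0000 bits per symbol.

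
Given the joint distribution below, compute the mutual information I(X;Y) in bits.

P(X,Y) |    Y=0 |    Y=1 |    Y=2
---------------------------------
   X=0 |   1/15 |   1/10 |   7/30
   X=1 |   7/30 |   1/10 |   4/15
0.0433 bits

Mutual information: I(X;Y) = H(X) + H(Y) - H(X,Y)

Marginals:
P(X) = (2/5, 3/5), H(X) = 0.9710 bits
P(Y) = (3/10, 1/5, 1/2), H(Y) = 1.4855 bits

Joint entropy: H(X,Y) = 2.4131 bits

I(X;Y) = 0.9710 + 1.4855 - 2.4131 = 0.0433 bits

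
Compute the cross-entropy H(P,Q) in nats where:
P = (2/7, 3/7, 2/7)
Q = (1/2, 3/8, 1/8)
1.2125 nats

Cross-entropy: H(P,Q) = -Σ p(x) log q(x)

Alternatively: H(P,Q) = H(P) + D_KL(P||Q)
H(P) = 1.0790 nats
D_KL(P||Q) = 0.1335 nats

H(P,Q) = 1.0790 + 0.1335 = 1.2125 nats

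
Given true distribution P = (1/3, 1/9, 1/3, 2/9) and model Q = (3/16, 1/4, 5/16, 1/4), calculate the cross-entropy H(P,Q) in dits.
0.6114 dits

Cross-entropy: H(P,Q) = -Σ p(x) log q(x)

Alternatively: H(P,Q) = H(P) + D_KL(P||Q)
H(P) = 0.5693 dits
D_KL(P||Q) = 0.0421 dits

H(P,Q) = 0.5693 + 0.0421 = 0.6114 dits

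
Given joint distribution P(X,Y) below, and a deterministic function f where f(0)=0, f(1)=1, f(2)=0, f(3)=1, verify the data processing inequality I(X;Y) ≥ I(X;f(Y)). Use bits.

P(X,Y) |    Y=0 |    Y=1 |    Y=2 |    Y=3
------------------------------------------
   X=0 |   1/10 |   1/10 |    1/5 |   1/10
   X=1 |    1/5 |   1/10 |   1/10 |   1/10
I(X;Y) = 0.0490, I(X;f(Y)) = 0.0000, inequality holds: 0.0490 ≥ 0.0000

Data Processing Inequality: For any Markov chain X → Y → Z, we have I(X;Y) ≥ I(X;Z).

Here Z = f(Y) is a deterministic function of Y, forming X → Y → Z.

Original I(X;Y) = 0.0490 bits

After applying f:
P(X,Z) where Z=f(Y):
- P(X,Z=0) = P(X,Y=0) + P(X,Y=2)
- P(X,Z=1) = P(X,Y=1) + P(X,Y=3)

I(X;Z) = I(X;f(Y)) = 0.0000 bits

Verification: 0.0490 ≥ 0.0000 ✓

Information cannot be created by processing; the function f can only lose information about X.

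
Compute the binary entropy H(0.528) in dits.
0.3003 dits

The binary entropy function is:
H(p) = -p log(p) - (1-p) log(1-p)

H(0.528) = -0.528 × log_10(0.528) - 0.472 × log_10(0.472)
H(0.528) = 0.3003 dits

Note: Binary entropy is maximized at p=0.5 (H=1 bit) and minimized at p=0 or p=1 (H=0).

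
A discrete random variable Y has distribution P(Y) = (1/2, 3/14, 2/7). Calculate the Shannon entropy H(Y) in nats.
1.0346 nats

Shannon entropy is H(X) = -Σ p(x) log p(x).

For P = (1/2, 3/14, 2/7):
H = -1/2 × log_e(1/2) -3/14 × log_e(3/14) -2/7 × log_e(2/7)
H = 1.0346 nats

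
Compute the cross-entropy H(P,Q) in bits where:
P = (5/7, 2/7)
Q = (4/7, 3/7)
0.9259 bits

Cross-entropy: H(P,Q) = -Σ p(x) log q(x)

Alternatively: H(P,Q) = H(P) + D_KL(P||Q)
H(P) = 0.8631 bits
D_KL(P||Q) = 0.0628 bits

H(P,Q) = 0.8631 + 0.0628 = 0.9259 bits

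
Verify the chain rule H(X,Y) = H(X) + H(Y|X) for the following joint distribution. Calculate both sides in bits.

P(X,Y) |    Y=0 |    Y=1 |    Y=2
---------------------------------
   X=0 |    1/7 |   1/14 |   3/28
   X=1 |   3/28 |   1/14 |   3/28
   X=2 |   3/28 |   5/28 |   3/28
H(X,Y) = 3.1151, H(X) = 1.5722, H(Y|X) = 1.5428 (all in bits)

Chain rule: H(X,Y) = H(X) + H(Y|X)

Left side — joint entropy directly:
H(X,Y) = -Σ p(x,y) log p(x,y) = 3.1151 bits

Right side — compute H(Y|X) from the conditional distributions:
P(X) = (9/28, 2/7, 11/28), so H(X) = 1.5722 bits
H(Y|X) = Σ_x P(X=x) · H(Y|X=x):
  P(Y|X=0) = (4/9, 2/9, 1/3), H(Y|X=0) = 1.5305, weight P(X=0) = 9/28
  P(Y|X=1) = (3/8, 1/4, 3/8), H(Y|X=1) = 1.5613, weight P(X=1) = 2/7
  P(Y|X=2) = (3/11, 5/11, 3/11), H(Y|X=2) = 1.5395, weight P(X=2) = 11/28
H(Y|X) = 1.5428 bits

H(X) + H(Y|X) = 1.5722 + 1.5428 = 3.1151 bits

Both sides equal 3.1151 bits. ✓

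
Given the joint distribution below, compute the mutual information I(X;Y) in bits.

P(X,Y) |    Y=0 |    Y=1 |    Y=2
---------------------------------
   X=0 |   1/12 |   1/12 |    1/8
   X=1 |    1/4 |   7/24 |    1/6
0.0265 bits

Mutual information: I(X;Y) = H(X) + H(Y) - H(X,Y)

Marginals:
P(X) = (7/24, 17/24), H(X) = 0.8709 bits
P(Y) = (1/3, 3/8, 7/24), H(Y) = 1.5774 bits

Joint entropy: H(X,Y) = 2.4218 bits

I(X;Y) = 0.8709 + 1.5774 - 2.4218 = 0.0265 bits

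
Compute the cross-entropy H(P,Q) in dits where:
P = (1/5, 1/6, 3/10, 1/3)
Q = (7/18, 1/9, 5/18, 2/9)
0.6257 dits

Cross-entropy: H(P,Q) = -Σ p(x) log q(x)

Alternatively: H(P,Q) = H(P) + D_KL(P||Q)
H(P) = 0.5854 dits
D_KL(P||Q) = 0.0403 dits

H(P,Q) = 0.5854 + 0.0403 = 0.6257 dits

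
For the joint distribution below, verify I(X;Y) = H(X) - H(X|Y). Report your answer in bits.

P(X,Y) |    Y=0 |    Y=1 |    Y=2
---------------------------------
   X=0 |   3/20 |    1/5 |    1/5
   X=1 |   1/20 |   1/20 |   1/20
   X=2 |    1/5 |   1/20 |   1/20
I(X;Y) = 0.0928 bits

Mutual information has multiple equivalent forms:
- I(X;Y) = H(X) - H(X|Y)
- I(X;Y) = H(Y) - H(Y|X)
- I(X;Y) = H(X) + H(Y) - H(X,Y)

Computing all quantities:
H(X) = 1.4060, H(Y) = 1.5710, H(X,Y) = 2.8842
H(X|Y) = 1.3132, H(Y|X) = 1.4782

Verification:
H(X) - H(X|Y) = 1.4060 - 1.3132 = 0.0928
H(Y) - H(Y|X) = 1.5710 - 1.4782 = 0.0928
H(X) + H(Y) - H(X,Y) = 1.4060 + 1.5710 - 2.8842 = 0.0928

All forms give I(X;Y) = 0.0928 bits. ✓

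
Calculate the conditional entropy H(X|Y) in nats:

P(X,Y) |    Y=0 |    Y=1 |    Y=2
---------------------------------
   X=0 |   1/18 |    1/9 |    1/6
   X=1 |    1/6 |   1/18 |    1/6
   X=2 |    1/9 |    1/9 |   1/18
1.0207 nats

Using the chain rule: H(X|Y) = H(X,Y) - H(Y)

First, compute H(X,Y) = 2.1100 nats

Marginal P(Y) = (1/3, 5/18, 7/18)
H(Y) = 1.0893 nats

H(X|Y) = H(X,Y) - H(Y) = 2.1100 - 1.0893 = 1.0207 nats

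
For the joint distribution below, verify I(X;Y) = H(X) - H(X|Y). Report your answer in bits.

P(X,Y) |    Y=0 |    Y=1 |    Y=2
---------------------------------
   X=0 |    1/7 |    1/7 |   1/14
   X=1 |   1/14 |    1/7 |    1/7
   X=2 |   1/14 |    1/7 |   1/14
I(X;Y) = 0.0410 bits

Mutual information has multiple equivalent forms:
- I(X;Y) = H(X) - H(X|Y)
- I(X;Y) = H(Y) - H(Y|X)
- I(X;Y) = H(X) + H(Y) - H(X,Y)

Computing all quantities:
H(X) = 1.5774, H(Y) = 1.5567, H(X,Y) = 3.0931
H(X|Y) = 1.5364, H(Y|X) = 1.5157

Verification:
H(X) - H(X|Y) = 1.5774 - 1.5364 = 0.0410
H(Y) - H(Y|X) = 1.5567 - 1.5157 = 0.0410
H(X) + H(Y) - H(X,Y) = 1.5774 + 1.5567 - 3.0931 = 0.0410

All forms give I(X;Y) = 0.0410 bits. ✓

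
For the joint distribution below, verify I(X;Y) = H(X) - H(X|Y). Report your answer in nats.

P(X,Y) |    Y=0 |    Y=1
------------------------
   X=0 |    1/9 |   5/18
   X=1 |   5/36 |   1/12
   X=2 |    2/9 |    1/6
I(X;Y) = 0.0464 nats

Mutual information has multiple equivalent forms:
- I(X;Y) = H(X) - H(X|Y)
- I(X;Y) = H(Y) - H(Y|X)
- I(X;Y) = H(X) + H(Y) - H(X,Y)

Computing all quantities:
H(X) = 1.0688, H(Y) = 0.6916, H(X,Y) = 1.7141
H(X|Y) = 1.0225, H(Y|X) = 0.6452

Verification:
H(X) - H(X|Y) = 1.0688 - 1.0225 = 0.0464
H(Y) - H(Y|X) = 0.6916 - 0.6452 = 0.0464
H(X) + H(Y) - H(X,Y) = 1.0688 + 0.6916 - 1.7141 = 0.0464

All forms give I(X;Y) = 0.0464 nats. ✓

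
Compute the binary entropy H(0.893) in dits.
0.1477 dits

The binary entropy function is:
H(p) = -p log(p) - (1-p) log(1-p)

H(0.893) = -0.893 × log_10(0.893) - 0.107 × log_10(0.107)
H(0.893) = 0.1477 dits

Note: Binary entropy is maximized at p=0.5 (H=1 bit) and minimized at p=0 or p=1 (H=0).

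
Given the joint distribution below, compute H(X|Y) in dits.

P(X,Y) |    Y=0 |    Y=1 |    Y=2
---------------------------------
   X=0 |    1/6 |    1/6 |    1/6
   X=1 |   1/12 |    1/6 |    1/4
0.2912 dits

Using the chain rule: H(X|Y) = H(X,Y) - H(Y)

First, compute H(X,Y) = 0.7592 dits

Marginal P(Y) = (1/4, 1/3, 5/12)
H(Y) = 0.4680 dits

H(X|Y) = H(X,Y) - H(Y) = 0.7592 - 0.4680 = 0.2912 dits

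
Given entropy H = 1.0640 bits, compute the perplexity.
2.0907

Perplexity is 2^H (or exp(H) for natural log).

H = 1.0640 bits
Perplexity = 2^1.0640 = 2.0907

Interpretation: The model's uncertainty is equivalent to choosing uniformly among 2.1 options.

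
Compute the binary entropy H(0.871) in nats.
0.3845 nats

The binary entropy function is:
H(p) = -p log(p) - (1-p) log(1-p)

H(0.871) = -0.871 × log_e(0.871) - 0.129 × log_e(0.129)
H(0.871) = 0.3845 nats

Note: Binary entropy is maximized at p=0.5 (H=1 bit) and minimized at p=0 or p=1 (H=0).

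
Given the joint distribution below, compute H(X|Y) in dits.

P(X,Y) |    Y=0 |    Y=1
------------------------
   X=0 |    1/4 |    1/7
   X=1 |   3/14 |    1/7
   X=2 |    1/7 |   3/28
0.4690 dits

Using the chain rule: H(X|Y) = H(X,Y) - H(Y)

First, compute H(X,Y) = 0.7600 dits

Marginal P(Y) = (17/28, 11/28)
H(Y) = 0.2910 dits

H(X|Y) = H(X,Y) - H(Y) = 0.7600 - 0.2910 = 0.4690 dits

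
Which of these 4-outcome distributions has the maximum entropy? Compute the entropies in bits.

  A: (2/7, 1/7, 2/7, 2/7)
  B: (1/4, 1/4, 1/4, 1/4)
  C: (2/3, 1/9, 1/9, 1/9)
B

For a discrete distribution over n outcomes, entropy is maximized by the uniform distribution.

Computing entropies:
H(A) = 1.9502 bits
H(B) = 2.0000 bits
H(C) = 1.4466 bits

The uniform distribution (where all probabilities equal 1/4) achieves the maximum entropy of log_2(4) = 2.0000 bits.

Distribution B has the highest entropy.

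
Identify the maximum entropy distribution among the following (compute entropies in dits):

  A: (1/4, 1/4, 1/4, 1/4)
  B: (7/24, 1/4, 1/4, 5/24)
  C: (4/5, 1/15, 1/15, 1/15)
A

For a discrete distribution over n outcomes, entropy is maximized by the uniform distribution.

Computing entropies:
H(A) = 0.6021 dits
H(B) = 0.5990 dits
H(C) = 0.3127 dits

The uniform distribution (where all probabilities equal 1/4) achieves the maximum entropy of log_10(4) = 0.6021 dits.

Distribution A has the highest entropy.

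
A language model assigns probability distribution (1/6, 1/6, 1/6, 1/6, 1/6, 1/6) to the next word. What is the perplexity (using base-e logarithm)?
6.0000

Perplexity is e^H (or exp(H) for natural log).

First, H = -Σ p log p = 1.7918 nats
Perplexity = e^1.7918 = 6.0000

Interpretation: The model's uncertainty is equivalent to choosing uniformly among 6.0 options.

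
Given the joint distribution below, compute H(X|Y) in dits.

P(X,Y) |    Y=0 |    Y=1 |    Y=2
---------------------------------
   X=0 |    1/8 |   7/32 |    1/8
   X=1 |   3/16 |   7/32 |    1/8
0.2983 dits

Using the chain rule: H(X|Y) = H(X,Y) - H(Y)

First, compute H(X,Y) = 0.7637 dits

Marginal P(Y) = (5/16, 7/16, 1/4)
H(Y) = 0.4654 dits

H(X|Y) = H(X,Y) - H(Y) = 0.7637 - 0.4654 = 0.2983 dits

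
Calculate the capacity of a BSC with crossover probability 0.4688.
0.0028 bits

For a binary symmetric channel (BSC) with error probability p:
Capacity C = 1 - H(p) bits per symbol

where H(p) = -p log₂(p) - (1-p) log₂(1-p) is the binary entropy function.

H(0.4688) = 0.9972 bits
C = 1 - 0.9972 = 0.0028 bits per symbol

This means we can reliably transmit up to 0.0028 bits of information per channel use.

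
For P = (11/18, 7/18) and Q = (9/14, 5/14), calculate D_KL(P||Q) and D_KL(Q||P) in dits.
D_KL(P||Q) = 0.0009, D_KL(Q||P) = 0.0009

KL divergence is not symmetric: D_KL(P||Q) ≠ D_KL(Q||P) in general.

D_KL(P||Q) = 0.0009 dits
D_KL(Q||P) = 0.0009 dits

In this case they happen to be equal (to 4 decimal places).

This asymmetry is why KL divergence is not a true distance metric.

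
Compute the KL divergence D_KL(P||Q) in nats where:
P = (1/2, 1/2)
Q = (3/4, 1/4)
0.1438 nats

KL divergence: D_KL(P||Q) = Σ p(x) log(p(x)/q(x))

Computing term by term:
  x=0: 1/2 × log_e[(1/2)/(3/4)] = 1/2 × -0.4055 = -0.2027
  x=1: 1/2 × log_e[(1/2)/(1/4)] = 1/2 × 0.6931 = 0.3466

D_KL(P||Q) = 0.1438 nats

Note: KL divergence is always non-negative and equals 0 iff P = Q.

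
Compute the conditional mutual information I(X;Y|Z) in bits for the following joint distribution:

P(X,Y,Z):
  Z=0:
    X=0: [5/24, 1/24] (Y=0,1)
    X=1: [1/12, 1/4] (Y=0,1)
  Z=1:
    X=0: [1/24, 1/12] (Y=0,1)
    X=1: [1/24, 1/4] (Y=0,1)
0.1638 bits

Conditional mutual information: I(X;Y|Z) = H(X|Z) + H(Y|Z) - H(X,Y|Z)

H(Z) = 0.9799
H(X,Z) = 1.9218 → H(X|Z) = 0.9419
H(Y,Z) = 1.8640 → H(Y|Z) = 0.8841
H(X,Y,Z) = 2.6421 → H(X,Y|Z) = 1.6622

I(X;Y|Z) = 0.9419 + 0.8841 - 1.6622 = 0.1638 bits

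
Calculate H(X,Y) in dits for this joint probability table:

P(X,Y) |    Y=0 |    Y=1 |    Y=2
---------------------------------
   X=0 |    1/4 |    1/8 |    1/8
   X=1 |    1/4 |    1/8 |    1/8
0.7526 dits

Joint entropy is H(X,Y) = -Σ_{x,y} p(x,y) log p(x,y).

Summing over all non-zero entries:
H(X,Y) = -[1/4·log_10(1/4) + 1/8·log_10(1/8) + 1/8·log_10(1/8) + 1/4·log_10(1/4) + 1/8·log_10(1/8) + 1/8·log_10(1/8)]
H(X,Y) = 0.7526 dits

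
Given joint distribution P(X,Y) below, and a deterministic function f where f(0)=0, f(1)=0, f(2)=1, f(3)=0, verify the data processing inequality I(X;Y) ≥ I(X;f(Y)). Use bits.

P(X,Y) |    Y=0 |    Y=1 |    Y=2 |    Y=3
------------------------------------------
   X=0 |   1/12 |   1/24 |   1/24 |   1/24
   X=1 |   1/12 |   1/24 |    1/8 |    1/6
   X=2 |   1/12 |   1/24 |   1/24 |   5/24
I(X;Y) = 0.0813, I(X;f(Y)) = 0.0320, inequality holds: 0.0813 ≥ 0.0320

Data Processing Inequality: For any Markov chain X → Y → Z, we have I(X;Y) ≥ I(X;Z).

Here Z = f(Y) is a deterministic function of Y, forming X → Y → Z.

Original I(X;Y) = 0.0813 bits

After applying f:
P(X,Z) where Z=f(Y):
- P(X,Z=0) = P(X,Y=0) + P(X,Y=1) + P(X,Y=3)
- P(X,Z=1) = P(X,Y=2)

I(X;Z) = I(X;f(Y)) = 0.0320 bits

Verification: 0.0813 ≥ 0.0320 ✓

Information cannot be created by processing; the function f can only lose information about X.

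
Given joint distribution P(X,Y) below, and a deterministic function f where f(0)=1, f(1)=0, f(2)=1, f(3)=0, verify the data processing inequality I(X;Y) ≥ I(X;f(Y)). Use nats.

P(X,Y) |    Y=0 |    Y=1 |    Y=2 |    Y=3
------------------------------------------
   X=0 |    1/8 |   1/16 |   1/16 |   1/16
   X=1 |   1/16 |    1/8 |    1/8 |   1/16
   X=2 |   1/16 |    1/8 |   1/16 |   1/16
I(X;Y) = 0.0393, I(X;f(Y)) = 0.0126, inequality holds: 0.0393 ≥ 0.0126

Data Processing Inequality: For any Markov chain X → Y → Z, we have I(X;Y) ≥ I(X;Z).

Here Z = f(Y) is a deterministic function of Y, forming X → Y → Z.

Original I(X;Y) = 0.0393 nats

After applying f:
P(X,Z) where Z=f(Y):
- P(X,Z=0) = P(X,Y=1) + P(X,Y=3)
- P(X,Z=1) = P(X,Y=0) + P(X,Y=2)

I(X;Z) = I(X;f(Y)) = 0.0126 nats

Verification: 0.0393 ≥ 0.0126 ✓

Information cannot be created by processing; the function f can only lose information about X.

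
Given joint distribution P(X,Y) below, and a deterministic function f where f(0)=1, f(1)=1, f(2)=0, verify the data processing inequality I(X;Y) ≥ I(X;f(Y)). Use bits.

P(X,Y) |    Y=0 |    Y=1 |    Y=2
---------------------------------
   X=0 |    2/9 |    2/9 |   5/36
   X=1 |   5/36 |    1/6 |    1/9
I(X;Y) = 0.0018, I(X;f(Y)) = 0.0008, inequality holds: 0.0018 ≥ 0.0008

Data Processing Inequality: For any Markov chain X → Y → Z, we have I(X;Y) ≥ I(X;Z).

Here Z = f(Y) is a deterministic function of Y, forming X → Y → Z.

Original I(X;Y) = 0.0018 bits

After applying f:
P(X,Z) where Z=f(Y):
- P(X,Z=0) = P(X,Y=2)
- P(X,Z=1) = P(X,Y=0) + P(X,Y=1)

I(X;Z) = I(X;f(Y)) = 0.0008 bits

Verification: 0.0018 ≥ 0.0008 ✓

Information cannot be created by processing; the function f can only lose information about X.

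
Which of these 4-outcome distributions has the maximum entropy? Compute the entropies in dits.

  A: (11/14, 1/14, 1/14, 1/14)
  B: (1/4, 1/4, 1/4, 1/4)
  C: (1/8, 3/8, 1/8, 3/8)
B

For a discrete distribution over n outcomes, entropy is maximized by the uniform distribution.

Computing entropies:
H(A) = 0.3279 dits
H(B) = 0.6021 dits
H(C) = 0.5452 dits

The uniform distribution (where all probabilities equal 1/4) achieves the maximum entropy of log_10(4) = 0.6021 dits.

Distribution B has the highest entropy.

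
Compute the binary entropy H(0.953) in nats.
0.1896 nats

The binary entropy function is:
H(p) = -p log(p) - (1-p) log(1-p)

H(0.953) = -0.953 × log_e(0.953) - 0.047 × log_e(0.047)
H(0.953) = 0.1896 nats

Note: Binary entropy is maximized at p=0.5 (H=1 bit) and minimized at p=0 or p=1 (H=0).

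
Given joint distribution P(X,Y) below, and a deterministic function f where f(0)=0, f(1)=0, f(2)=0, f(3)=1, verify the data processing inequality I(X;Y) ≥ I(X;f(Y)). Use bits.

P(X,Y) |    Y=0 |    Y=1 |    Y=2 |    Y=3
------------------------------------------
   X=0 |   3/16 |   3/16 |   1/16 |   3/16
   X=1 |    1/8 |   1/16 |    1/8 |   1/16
I(X;Y) = 0.0732, I(X;f(Y)) = 0.0167, inequality holds: 0.0732 ≥ 0.0167

Data Processing Inequality: For any Markov chain X → Y → Z, we have I(X;Y) ≥ I(X;Z).

Here Z = f(Y) is a deterministic function of Y, forming X → Y → Z.

Original I(X;Y) = 0.0732 bits

After applying f:
P(X,Z) where Z=f(Y):
- P(X,Z=0) = P(X,Y=0) + P(X,Y=1) + P(X,Y=2)
- P(X,Z=1) = P(X,Y=3)

I(X;Z) = I(X;f(Y)) = 0.0167 bits

Verification: 0.0732 ≥ 0.0167 ✓

Information cannot be created by processing; the function f can only lose information about X.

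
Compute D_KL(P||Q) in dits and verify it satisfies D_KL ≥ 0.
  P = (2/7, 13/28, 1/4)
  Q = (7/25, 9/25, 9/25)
0.0142 dits

KL divergence satisfies the Gibbs inequality: D_KL(P||Q) ≥ 0 for all distributions P, Q.

D_KL(P||Q) = Σ p(x) log(p(x)/q(x))
Term by term:
  x=0: 2/7 × log_10[(2/7)/(7/25)] = 0.0025
  x=1: 13/28 × log_10[(13/28)/(9/25)] = 0.0513
  x=2: 1/4 × log_10[(1/4)/(9/25)] = -0.0396
D_KL(P||Q) = 0.0142 dits

D_KL(P||Q) = 0.0142 ≥ 0 ✓

This non-negativity is a fundamental property: relative entropy cannot be negative because it measures how different Q is from P.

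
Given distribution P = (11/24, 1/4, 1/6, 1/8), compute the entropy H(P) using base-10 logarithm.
0.5484 dits

Shannon entropy is H(X) = -Σ p(x) log p(x).

For P = (11/24, 1/4, 1/6, 1/8):
H = -11/24 × log_10(11/24) -1/4 × log_10(1/4) -1/6 × log_10(1/6) -1/8 × log_10(1/8)
H = 0.5484 dits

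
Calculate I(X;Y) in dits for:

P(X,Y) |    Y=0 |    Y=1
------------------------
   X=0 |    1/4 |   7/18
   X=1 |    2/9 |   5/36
0.0102 dits

Mutual information: I(X;Y) = H(X) + H(Y) - H(X,Y)

Marginals:
P(X) = (23/36, 13/36), H(X) = 0.2841 dits
P(Y) = (17/36, 19/36), H(Y) = 0.3004 dits

Joint entropy: H(X,Y) = 0.5743 dits

I(X;Y) = 0.2841 + 0.3004 - 0.5743 = 0.0102 dits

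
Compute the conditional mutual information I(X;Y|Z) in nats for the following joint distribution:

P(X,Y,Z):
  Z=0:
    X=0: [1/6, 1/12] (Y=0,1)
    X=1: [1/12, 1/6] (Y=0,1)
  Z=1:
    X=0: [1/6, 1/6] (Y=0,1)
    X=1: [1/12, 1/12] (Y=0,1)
0.0283 nats

Conditional mutual information: I(X;Y|Z) = H(X|Z) + H(Y|Z) - H(X,Y|Z)

H(Z) = 0.6931
H(X,Z) = 1.3580 → H(X|Z) = 0.6648
H(Y,Z) = 1.3863 → H(Y|Z) = 0.6931
H(X,Y,Z) = 2.0228 → H(X,Y|Z) = 1.3297

I(X;Y|Z) = 0.6648 + 0.6931 - 1.3297 = 0.0283 nats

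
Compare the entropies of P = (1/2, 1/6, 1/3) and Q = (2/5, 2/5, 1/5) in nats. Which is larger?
Q

Computing entropies in nats:
H(P) = 1.0114
H(Q) = 1.0549

Distribution Q has higher entropy.

Intuition: The distribution closer to uniform (more spread out) has higher entropy.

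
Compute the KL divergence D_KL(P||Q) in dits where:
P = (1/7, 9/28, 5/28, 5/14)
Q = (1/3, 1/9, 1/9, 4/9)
0.0986 dits

KL divergence: D_KL(P||Q) = Σ p(x) log(p(x)/q(x))

Computing term by term:
  x=0: 1/7 × log_10[(1/7)/(1/3)] = 1/7 × -0.3680 = -0.0526
  x=1: 9/28 × log_10[(9/28)/(1/9)] = 9/28 × 0.4613 = 0.1483
  x=2: 5/28 × log_10[(5/28)/(1/9)] = 5/28 × 0.2061 = 0.0368
  x=3: 5/14 × log_10[(5/14)/(4/9)] = 5/14 × -0.0950 = -0.0339

D_KL(P||Q) = 0.0986 dits

Note: KL divergence is always non-negative and equals 0 iff P = Q.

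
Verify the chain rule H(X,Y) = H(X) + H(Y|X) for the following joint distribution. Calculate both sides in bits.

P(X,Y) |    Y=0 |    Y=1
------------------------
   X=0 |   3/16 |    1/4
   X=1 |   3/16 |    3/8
H(X,Y) = 1.9363, H(X) = 0.9887, H(Y|X) = 0.9476 (all in bits)

Chain rule: H(X,Y) = H(X) + H(Y|X)

Left side — joint entropy directly:
H(X,Y) = -Σ p(x,y) log p(x,y) = 1.9363 bits

Right side — compute H(Y|X) from the conditional distributions:
P(X) = (7/16, 9/16), so H(X) = 0.9887 bits
H(Y|X) = Σ_x P(X=x) · H(Y|X=x):
  P(Y|X=0) = (3/7, 4/7), H(Y|X=0) = 0.9852, weight P(X=0) = 7/16
  P(Y|X=1) = (1/3, 2/3), H(Y|X=1) = 0.9183, weight P(X=1) = 9/16
H(Y|X) = 0.9476 bits

H(X) + H(Y|X) = 0.9887 + 0.9476 = 1.9363 bits

Both sides equal 1.9363 bits. ✓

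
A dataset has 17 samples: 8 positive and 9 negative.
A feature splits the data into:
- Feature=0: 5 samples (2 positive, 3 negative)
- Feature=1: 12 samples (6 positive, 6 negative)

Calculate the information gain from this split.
0.0060 bits

Information Gain = H(Y) - H(Y|Feature)

Before split:
P(positive) = 8/17 = 0.4706
H(Y) = 0.9975 bits

After split:
Feature=0: H = 0.9710 bits (weight = 5/17)
Feature=1: H = 1.0000 bits (weight = 12/17)
H(Y|Feature) = (5/17)×0.9710 + (12/17)×1.0000 = 0.9915 bits

Information Gain = 0.9975 - 0.9915 = 0.0060 bits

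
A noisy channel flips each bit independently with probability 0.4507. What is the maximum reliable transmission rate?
0.0070 bits

For a binary symmetric channel (BSC) with error probability p:
Capacity C = 1 - H(p) bits per symbol

where H(p) = -p log₂(p) - (1-p) log₂(1-p) is the binary entropy function.

H(0.4507) = 0.9930 bits
C = 1 - 0.9930 = 0.0070 bits per symbol

This means we can reliably transmit up to 0.0070 bits of information per channel use.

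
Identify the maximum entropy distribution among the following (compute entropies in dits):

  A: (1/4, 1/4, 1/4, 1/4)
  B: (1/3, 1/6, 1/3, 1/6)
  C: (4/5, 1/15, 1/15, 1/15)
A

For a discrete distribution over n outcomes, entropy is maximized by the uniform distribution.

Computing entropies:
H(A) = 0.6021 dits
H(B) = 0.5775 dits
H(C) = 0.3127 dits

The uniform distribution (where all probabilities equal 1/4) achieves the maximum entropy of log_10(4) = 0.6021 dits.

Distribution A has the highest entropy.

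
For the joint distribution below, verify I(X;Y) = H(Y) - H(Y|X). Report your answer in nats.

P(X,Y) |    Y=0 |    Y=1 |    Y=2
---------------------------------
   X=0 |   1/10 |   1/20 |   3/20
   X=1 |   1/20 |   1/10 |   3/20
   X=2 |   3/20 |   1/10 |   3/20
I(X;Y) = 0.0274 nats

Mutual information has multiple equivalent forms:
- I(X;Y) = H(X) - H(X|Y)
- I(X;Y) = H(Y) - H(Y|X)
- I(X;Y) = H(X) + H(Y) - H(X,Y)

Computing all quantities:
H(X) = 1.0889, H(Y) = 1.0671, H(X,Y) = 2.1286
H(X|Y) = 1.0615, H(Y|X) = 1.0397

Verification:
H(X) - H(X|Y) = 1.0889 - 1.0615 = 0.0274
H(Y) - H(Y|X) = 1.0671 - 1.0397 = 0.0274
H(X) + H(Y) - H(X,Y) = 1.0889 + 1.0671 - 2.1286 = 0.0274

All forms give I(X;Y) = 0.0274 nats. ✓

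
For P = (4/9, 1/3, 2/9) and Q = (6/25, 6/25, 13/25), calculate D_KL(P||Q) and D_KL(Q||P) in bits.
D_KL(P||Q) = 0.2805, D_KL(Q||P) = 0.3107

KL divergence is not symmetric: D_KL(P||Q) ≠ D_KL(Q||P) in general.

D_KL(P||Q) = 0.2805 bits
D_KL(Q||P) = 0.3107 bits

No, they are not equal!

This asymmetry is why KL divergence is not a true distance metric.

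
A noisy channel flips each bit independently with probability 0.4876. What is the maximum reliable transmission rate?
0.0004 bits

For a binary symmetric channel (BSC) with error probability p:
Capacity C = 1 - H(p) bits per symbol

where H(p) = -p log₂(p) - (1-p) log₂(1-p) is the binary entropy function.

H(0.4876) = 0.9996 bits
C = 1 - 0.9996 = 0.0004 bits per symbol

This means we can reliably transmit up to 0.0004 bits of information per channel use.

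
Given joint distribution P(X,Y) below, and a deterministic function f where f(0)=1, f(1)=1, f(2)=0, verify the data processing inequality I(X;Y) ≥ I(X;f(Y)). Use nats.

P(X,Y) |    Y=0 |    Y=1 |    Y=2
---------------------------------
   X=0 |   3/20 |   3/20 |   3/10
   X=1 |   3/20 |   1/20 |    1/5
I(X;Y) = 0.0161, I(X;f(Y)) = 0.0000, inequality holds: 0.0161 ≥ 0.0000

Data Processing Inequality: For any Markov chain X → Y → Z, we have I(X;Y) ≥ I(X;Z).

Here Z = f(Y) is a deterministic function of Y, forming X → Y → Z.

Original I(X;Y) = 0.0161 nats

After applying f:
P(X,Z) where Z=f(Y):
- P(X,Z=0) = P(X,Y=2)
- P(X,Z=1) = P(X,Y=0) + P(X,Y=1)

I(X;Z) = I(X;f(Y)) = 0.0000 nats

Verification: 0.0161 ≥ 0.0000 ✓

Information cannot be created by processing; the function f can only lose information about X.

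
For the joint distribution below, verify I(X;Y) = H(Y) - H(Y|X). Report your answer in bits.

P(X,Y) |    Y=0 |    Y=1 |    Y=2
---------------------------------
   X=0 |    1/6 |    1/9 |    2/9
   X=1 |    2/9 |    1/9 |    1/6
I(X;Y) = 0.0115 bits

Mutual information has multiple equivalent forms:
- I(X;Y) = H(X) - H(X|Y)
- I(X;Y) = H(Y) - H(Y|X)
- I(X;Y) = H(X) + H(Y) - H(X,Y)

Computing all quantities:
H(X) = 1.0000, H(Y) = 1.5420, H(X,Y) = 2.5305
H(X|Y) = 0.9885, H(Y|X) = 1.5305

Verification:
H(X) - H(X|Y) = 1.0000 - 0.9885 = 0.0115
H(Y) - H(Y|X) = 1.5420 - 1.5305 = 0.0115
H(X) + H(Y) - H(X,Y) = 1.0000 + 1.5420 - 2.5305 = 0.0115

All forms give I(X;Y) = 0.0115 bits. ✓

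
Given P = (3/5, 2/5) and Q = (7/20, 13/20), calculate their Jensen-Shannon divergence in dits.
0.0138 dits

Jensen-Shannon divergence is:
JSD(P||Q) = 0.5 × D_KL(P||M) + 0.5 × D_KL(Q||M)
where M = 0.5 × (P + Q) is the mixture distribution.

M = 0.5 × (3/5, 2/5) + 0.5 × (7/20, 13/20) = (19/40, 21/40)

D_KL(P||M) = 0.0136 dits
D_KL(Q||M) = 0.0139 dits

JSD(P||Q) = 0.5 × 0.0136 + 0.5 × 0.0139 = 0.0138 dits

Unlike KL divergence, JSD is symmetric and bounded: 0 ≤ JSD ≤ log(2).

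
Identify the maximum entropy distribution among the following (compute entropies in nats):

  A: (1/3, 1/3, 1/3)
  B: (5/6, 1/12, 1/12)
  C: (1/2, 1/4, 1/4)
A

For a discrete distribution over n outcomes, entropy is maximized by the uniform distribution.

Computing entropies:
H(A) = 1.0986 nats
H(B) = 0.5661 nats
H(C) = 1.0397 nats

The uniform distribution (where all probabilities equal 1/3) achieves the maximum entropy of log_e(3) = 1.0986 nats.

Distribution A has the highest entropy.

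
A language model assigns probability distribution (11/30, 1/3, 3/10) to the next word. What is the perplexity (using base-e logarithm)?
2.9900

Perplexity is e^H (or exp(H) for natural log).

First, H = -Σ p log p = 1.0953 nats
Perplexity = e^1.0953 = 2.9900

Interpretation: The model's uncertainty is equivalent to choosing uniformly among 3.0 options.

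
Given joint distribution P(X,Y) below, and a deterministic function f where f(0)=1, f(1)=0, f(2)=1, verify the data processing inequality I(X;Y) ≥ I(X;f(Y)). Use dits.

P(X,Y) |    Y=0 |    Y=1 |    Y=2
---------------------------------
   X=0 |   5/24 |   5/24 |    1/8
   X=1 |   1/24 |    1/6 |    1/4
I(X;Y) = 0.0351, I(X;f(Y)) = 0.0001, inequality holds: 0.0351 ≥ 0.0001

Data Processing Inequality: For any Markov chain X → Y → Z, we have I(X;Y) ≥ I(X;Z).

Here Z = f(Y) is a deterministic function of Y, forming X → Y → Z.

Original I(X;Y) = 0.0351 dits

After applying f:
P(X,Z) where Z=f(Y):
- P(X,Z=0) = P(X,Y=1)
- P(X,Z=1) = P(X,Y=0) + P(X,Y=2)

I(X;Z) = I(X;f(Y)) = 0.0001 dits

Verification: 0.0351 ≥ 0.0001 ✓

Information cannot be created by processing; the function f can only lose information about X.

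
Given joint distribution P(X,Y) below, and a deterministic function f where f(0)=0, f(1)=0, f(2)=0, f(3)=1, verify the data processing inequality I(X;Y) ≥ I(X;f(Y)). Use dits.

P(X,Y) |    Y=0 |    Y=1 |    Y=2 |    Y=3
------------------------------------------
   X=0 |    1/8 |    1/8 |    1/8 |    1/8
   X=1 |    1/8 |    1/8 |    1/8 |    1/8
I(X;Y) = 0.0000, I(X;f(Y)) = 0.0000, inequality holds: 0.0000 ≥ 0.0000

Data Processing Inequality: For any Markov chain X → Y → Z, we have I(X;Y) ≥ I(X;Z).

Here Z = f(Y) is a deterministic function of Y, forming X → Y → Z.

Original I(X;Y) = 0.0000 dits

After applying f:
P(X,Z) where Z=f(Y):
- P(X,Z=0) = P(X,Y=0) + P(X,Y=1) + P(X,Y=2)
- P(X,Z=1) = P(X,Y=3)

I(X;Z) = I(X;f(Y)) = 0.0000 dits

Verification: 0.0000 ≥ 0.0000 ✓

Information cannot be created by processing; the function f can only lose information about X.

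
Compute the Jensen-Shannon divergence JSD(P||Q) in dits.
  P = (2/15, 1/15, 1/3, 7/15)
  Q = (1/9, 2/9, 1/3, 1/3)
0.0122 dits

Jensen-Shannon divergence is:
JSD(P||Q) = 0.5 × D_KL(P||M) + 0.5 × D_KL(Q||M)
where M = 0.5 × (P + Q) is the mixture distribution.

M = 0.5 × (2/15, 1/15, 1/3, 7/15) + 0.5 × (1/9, 2/9, 1/3, 1/3) = (0.122222, 0.144444, 1/3, 2/5)

D_KL(P||M) = 0.0139 dits
D_KL(Q||M) = 0.0106 dits

JSD(P||Q) = 0.5 × 0.0139 + 0.5 × 0.0106 = 0.0122 dits

Unlike KL divergence, JSD is symmetric and bounded: 0 ≤ JSD ≤ log(2).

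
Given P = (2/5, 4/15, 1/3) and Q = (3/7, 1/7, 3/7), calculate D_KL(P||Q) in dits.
0.0239 dits

KL divergence: D_KL(P||Q) = Σ p(x) log(p(x)/q(x))

Computing term by term:
  x=0: 2/5 × log_10[(2/5)/(3/7)] = 2/5 × -0.0300 = -0.0120
  x=1: 4/15 × log_10[(4/15)/(1/7)] = 4/15 × 0.2711 = 0.0723
  x=2: 1/3 × log_10[(1/3)/(3/7)] = 1/3 × -0.1091 = -0.0364

D_KL(P||Q) = 0.0239 dits

Note: KL divergence is always non-negative and equals 0 iff P = Q.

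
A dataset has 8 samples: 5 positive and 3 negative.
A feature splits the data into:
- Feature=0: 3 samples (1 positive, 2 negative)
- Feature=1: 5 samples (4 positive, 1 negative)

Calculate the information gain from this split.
0.1589 bits

Information Gain = H(Y) - H(Y|Feature)

Before split:
P(positive) = 5/8 = 0.6250
H(Y) = 0.9544 bits

After split:
Feature=0: H = 0.9183 bits (weight = 3/8)
Feature=1: H = 0.7219 bits (weight = 5/8)
H(Y|Feature) = (3/8)×0.9183 + (5/8)×0.7219 = 0.7956 bits

Information Gain = 0.9544 - 0.7956 = 0.1589 bits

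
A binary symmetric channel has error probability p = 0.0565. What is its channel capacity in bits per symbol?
0.6866 bits

For a binary symmetric channel (BSC) with error probability p:
Capacity C = 1 - H(p) bits per symbol

where H(p) = -p log₂(p) - (1-p) log₂(1-p) is the binary entropy function.

H(0.0565) = 0.3134 bits
C = 1 - 0.3134 = 0.6866 bits per symbol

This means we can reliably transmit up to 0.6866 bits of information per channel use.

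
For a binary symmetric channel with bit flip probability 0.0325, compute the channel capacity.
0.7932 bits

For a binary symmetric channel (BSC) with error probability p:
Capacity C = 1 - H(p) bits per symbol

where H(p) = -p log₂(p) - (1-p) log₂(1-p) is the binary entropy function.

H(0.0325) = 0.2068 bits
C = 1 - 0.2068 = 0.7932 bits per symbol

This means we can reliably transmit up to 0.7932 bits of information per channel use.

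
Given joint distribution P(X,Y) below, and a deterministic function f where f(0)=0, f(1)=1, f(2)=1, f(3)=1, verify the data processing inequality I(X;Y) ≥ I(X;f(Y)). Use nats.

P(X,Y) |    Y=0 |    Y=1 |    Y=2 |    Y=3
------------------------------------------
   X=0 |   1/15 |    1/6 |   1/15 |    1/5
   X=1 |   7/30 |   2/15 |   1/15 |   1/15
I(X;Y) = 0.0858, I(X;f(Y)) = 0.0691, inequality holds: 0.0858 ≥ 0.0691

Data Processing Inequality: For any Markov chain X → Y → Z, we have I(X;Y) ≥ I(X;Z).

Here Z = f(Y) is a deterministic function of Y, forming X → Y → Z.

Original I(X;Y) = 0.0858 nats

After applying f:
P(X,Z) where Z=f(Y):
- P(X,Z=0) = P(X,Y=0)
- P(X,Z=1) = P(X,Y=1) + P(X,Y=2) + P(X,Y=3)

I(X;Z) = I(X;f(Y)) = 0.0691 nats

Verification: 0.0858 ≥ 0.0691 ✓

Information cannot be created by processing; the function f can only lose information about X.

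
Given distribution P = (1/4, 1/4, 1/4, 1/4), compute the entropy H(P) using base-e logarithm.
1.3863 nats

Shannon entropy is H(X) = -Σ p(x) log p(x).

For P = (1/4, 1/4, 1/4, 1/4):
H = -1/4 × log_e(1/4) -1/4 × log_e(1/4) -1/4 × log_e(1/4) -1/4 × log_e(1/4)
H = 1.3863 nats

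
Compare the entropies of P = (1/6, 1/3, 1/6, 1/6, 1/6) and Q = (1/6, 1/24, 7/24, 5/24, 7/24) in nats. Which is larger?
P

Computing entropies in nats:
H(P) = 1.5607
H(Q) = 1.4766

Distribution P has higher entropy.

Intuition: The distribution closer to uniform (more spread out) has higher entropy.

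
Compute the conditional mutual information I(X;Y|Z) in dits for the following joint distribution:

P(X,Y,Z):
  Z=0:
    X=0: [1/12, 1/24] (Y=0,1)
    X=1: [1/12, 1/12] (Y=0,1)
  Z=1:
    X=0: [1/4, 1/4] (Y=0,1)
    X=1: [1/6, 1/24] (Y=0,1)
0.0144 dits

Conditional mutual information: I(X;Y|Z) = H(X|Z) + H(Y|Z) - H(X,Y|Z)

H(Z) = 0.2622
H(X,Z) = 0.5350 → H(X|Z) = 0.2729
H(Y,Z) = 0.5571 → H(Y|Z) = 0.2949
H(X,Y,Z) = 0.8155 → H(X,Y|Z) = 0.5534

I(X;Y|Z) = 0.2729 + 0.2949 - 0.5534 = 0.0144 dits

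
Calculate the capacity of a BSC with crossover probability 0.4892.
0.0003 bits

For a binary symmetric channel (BSC) with error probability p:
Capacity C = 1 - H(p) bits per symbol

where H(p) = -p log₂(p) - (1-p) log₂(1-p) is the binary entropy function.

H(0.4892) = 0.9997 bits
C = 1 - 0.9997 = 0.0003 bits per symbol

This means we can reliably transmit up to 0.0003 bits of information per channel use.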